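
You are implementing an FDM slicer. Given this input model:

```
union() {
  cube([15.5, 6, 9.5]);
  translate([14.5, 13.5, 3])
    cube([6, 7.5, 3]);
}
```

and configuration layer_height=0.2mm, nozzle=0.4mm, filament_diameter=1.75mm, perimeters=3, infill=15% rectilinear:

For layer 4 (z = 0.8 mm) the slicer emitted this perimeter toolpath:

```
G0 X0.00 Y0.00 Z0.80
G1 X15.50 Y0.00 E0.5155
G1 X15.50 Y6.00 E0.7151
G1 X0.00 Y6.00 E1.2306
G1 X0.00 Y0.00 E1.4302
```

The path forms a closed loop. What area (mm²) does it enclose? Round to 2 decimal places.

Apply the shoelace formula to the sequence of (X, Y) vertices; enclosed area = 93.00 mm².

93.00 mm²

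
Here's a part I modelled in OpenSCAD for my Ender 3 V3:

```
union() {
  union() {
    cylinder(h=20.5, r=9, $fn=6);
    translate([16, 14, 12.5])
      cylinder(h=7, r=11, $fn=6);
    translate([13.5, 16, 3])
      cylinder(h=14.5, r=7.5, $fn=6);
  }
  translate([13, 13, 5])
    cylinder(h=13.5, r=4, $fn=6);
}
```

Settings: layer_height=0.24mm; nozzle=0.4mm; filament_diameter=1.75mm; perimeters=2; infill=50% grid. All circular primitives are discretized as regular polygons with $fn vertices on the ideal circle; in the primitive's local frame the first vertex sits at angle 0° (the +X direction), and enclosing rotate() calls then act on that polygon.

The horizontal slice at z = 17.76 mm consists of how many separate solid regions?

2

At z = 17.76 mm: the r=9 cylinder contributes a regular 6-gon of circumradius 9; the r=11 cylinder at (16, 14) gives a regular 6-gon of circumradius 11 (constant along its height); the cylinder at (13.5, 16) is not intersected at this z (z outside [3, 17.5]); Merging all regions: the 2 present regions are separate (no shared area or edge), so areas and boundary lengths simply add and each stays a separate island — 2 connected regions; the r=4 cylinder at (13, 13) contributes a regular 6-gon of circumradius 4; Combining (union): the r=4 cylinder at (13, 13) lies entirely inside the result so far, so the union is just the result so far — 2 connected regions. The result has 2 disconnected regions.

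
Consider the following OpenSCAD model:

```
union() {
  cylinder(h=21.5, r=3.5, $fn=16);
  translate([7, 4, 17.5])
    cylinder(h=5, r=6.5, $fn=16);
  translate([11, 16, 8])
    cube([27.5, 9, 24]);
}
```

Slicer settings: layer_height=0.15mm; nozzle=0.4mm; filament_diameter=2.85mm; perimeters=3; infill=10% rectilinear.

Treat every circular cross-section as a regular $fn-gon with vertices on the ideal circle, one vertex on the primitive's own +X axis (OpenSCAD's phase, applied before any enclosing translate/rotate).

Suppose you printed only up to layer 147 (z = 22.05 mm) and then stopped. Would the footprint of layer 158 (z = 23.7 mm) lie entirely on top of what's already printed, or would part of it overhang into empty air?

entirely on top

Compare the two slices. At z = 22.05: the cylinder is not intersected at this z (z outside [0, 21.5]); the r=6.5 cylinder at (7, 4) contributes a regular 16-gon of circumradius 6.5 (area = (16/2)·6.500²·sin(360°/16) = 129.35 mm²); the cube at (11, 16) is present — its section is the full 27.5×9 rectangle (area 247.50 mm²); Merging all regions: the 2 present regions are separate (no shared area or edge), so areas and boundary lengths simply add and each stays a separate island — area = 376.85 mm². At z = 23.7: the cylinder is not intersected at this z (z outside [0, 21.5]); the cylinder at (7, 4) is not intersected at this z (z outside [17.5, 22.5]); the 27.5×9 cube at (11, 16) contributes its full rectangle (area 247.50 mm²); Combining (union): only the 27.5×9 cube at (11, 16) is present, so the union is just that shape — area = 247.50 mm². Checking containment: the cross-section at z = 23.7 is a subset of the cross-section at z = 22.05.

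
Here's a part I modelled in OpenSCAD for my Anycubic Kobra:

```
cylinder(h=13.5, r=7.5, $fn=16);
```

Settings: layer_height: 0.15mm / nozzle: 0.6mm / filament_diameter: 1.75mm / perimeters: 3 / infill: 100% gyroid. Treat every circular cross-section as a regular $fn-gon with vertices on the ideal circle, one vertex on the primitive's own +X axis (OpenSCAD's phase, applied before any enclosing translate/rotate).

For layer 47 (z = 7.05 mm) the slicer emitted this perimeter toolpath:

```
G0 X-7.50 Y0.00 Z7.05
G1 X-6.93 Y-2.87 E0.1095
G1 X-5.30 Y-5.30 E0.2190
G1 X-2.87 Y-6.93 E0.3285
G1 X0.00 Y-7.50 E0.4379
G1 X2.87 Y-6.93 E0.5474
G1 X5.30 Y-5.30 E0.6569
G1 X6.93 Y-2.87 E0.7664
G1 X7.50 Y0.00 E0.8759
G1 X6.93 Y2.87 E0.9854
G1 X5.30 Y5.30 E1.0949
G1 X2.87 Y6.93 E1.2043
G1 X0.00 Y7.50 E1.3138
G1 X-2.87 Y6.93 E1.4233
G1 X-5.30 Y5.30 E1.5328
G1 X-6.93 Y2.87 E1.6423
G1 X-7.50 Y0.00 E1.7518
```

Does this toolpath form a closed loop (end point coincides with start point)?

yes

Start point (G0): (-7.50, 0.00). End point (last G1): the path returns to the start — closed.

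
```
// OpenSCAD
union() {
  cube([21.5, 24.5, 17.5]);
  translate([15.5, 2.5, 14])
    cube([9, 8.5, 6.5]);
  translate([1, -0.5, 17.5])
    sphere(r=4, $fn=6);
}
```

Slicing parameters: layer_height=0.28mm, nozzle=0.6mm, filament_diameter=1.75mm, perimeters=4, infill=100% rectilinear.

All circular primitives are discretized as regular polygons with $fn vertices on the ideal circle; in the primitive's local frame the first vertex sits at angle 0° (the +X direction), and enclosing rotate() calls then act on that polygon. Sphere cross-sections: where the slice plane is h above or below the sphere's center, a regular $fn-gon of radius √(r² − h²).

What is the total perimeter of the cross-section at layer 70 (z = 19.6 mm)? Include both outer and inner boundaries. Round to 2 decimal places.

55.43 mm

At z = 19.6 mm: the cube is not intersected at this z (z outside [0, 17.5]); the 9×8.5 cube at (15.5, 2.5) contributes its full rectangle (perimeter 35.00 mm); the sphere at (1, -0.5): section is a regular 6-gon, circumradius = √(r²−h²) = √(4²−2.1²) = 3.404 (perimeter = 2·6·3.404·sin(180°/6) = 20.43 mm); Combining (union): the 2 present regions are separate (no shared area or edge), so areas and boundary lengths simply add and each stays a separate island — boundary = 55.43 mm. Overall, the cross-section has 2 separate islands. Total boundary length (outer) = 55.43 mm.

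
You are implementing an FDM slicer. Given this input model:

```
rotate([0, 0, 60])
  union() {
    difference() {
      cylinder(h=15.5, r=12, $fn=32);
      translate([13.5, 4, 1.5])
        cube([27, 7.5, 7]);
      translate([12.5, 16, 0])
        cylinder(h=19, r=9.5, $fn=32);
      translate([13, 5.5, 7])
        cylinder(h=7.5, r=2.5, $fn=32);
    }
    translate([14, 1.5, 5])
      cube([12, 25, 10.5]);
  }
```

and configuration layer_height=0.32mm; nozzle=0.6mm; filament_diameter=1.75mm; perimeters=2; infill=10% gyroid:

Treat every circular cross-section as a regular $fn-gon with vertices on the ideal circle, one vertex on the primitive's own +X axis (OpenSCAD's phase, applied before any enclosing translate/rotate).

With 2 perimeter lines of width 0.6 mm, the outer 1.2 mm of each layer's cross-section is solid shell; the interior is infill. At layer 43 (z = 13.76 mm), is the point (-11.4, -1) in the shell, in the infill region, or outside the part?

shell

At z = 13.76 mm: the cylinder: section is a regular 32-gon, circumradius r=12; the cube at (13.5, 4) does not reach this height (z outside [1.5, 8.5]); the r=9.5 cylinder at (12.5, 16) contributes a regular 32-gon of circumradius 9.5; the r=2.5 cylinder at (13, 5.5) contributes a regular 32-gon of circumradius 2.5; Taking the first minus the rest: starting from the r=12 cylinder, the r=9.5 cylinder at (12.5, 16) partially overlaps it — only the 5.15 mm² overlap (of its 281.71 mm²) is removed, clipping the outline; the r=2.5 cylinder at (13, 5.5) partially overlaps it — only the 0.53 mm² overlap (of its 19.51 mm²) is removed, clipping the outline — 1 connected region; the cube at (14, 1.5) is present — its section is the full 12×25 rectangle; Taking the union: the 2 present regions are separate (no shared area or edge), so areas and boundary lengths simply add and each stays a separate island — 2 connected regions; (whole slice rotated 60° about Z — lengths, areas and connectivity unchanged). Overall, the cross-section has 2 separate islands. Undo the 60° rotation: the query point maps to (-6.566, 9.373) in the un-rotated model frame. The nearest boundary edge runs (-8.49, 8.49)→(-6.67, 9.98); distance from the point to it = 0.53 mm. (Shell/infill is judged within the island containing the point — the largest one.) The point is inside the cross-section, 0.53 mm from the nearest boundary — within the 1.2 mm shell band (2 × 0.6).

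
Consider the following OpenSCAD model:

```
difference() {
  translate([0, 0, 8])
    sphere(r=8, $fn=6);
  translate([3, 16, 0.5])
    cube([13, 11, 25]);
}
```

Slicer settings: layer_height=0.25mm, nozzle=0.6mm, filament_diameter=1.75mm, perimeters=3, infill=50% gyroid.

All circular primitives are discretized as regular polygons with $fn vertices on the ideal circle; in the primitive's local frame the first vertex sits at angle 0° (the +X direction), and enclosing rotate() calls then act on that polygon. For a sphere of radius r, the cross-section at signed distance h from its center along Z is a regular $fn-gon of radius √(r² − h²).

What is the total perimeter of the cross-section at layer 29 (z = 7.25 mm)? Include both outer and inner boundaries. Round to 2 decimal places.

At z = 7.25 mm: the r=8 sphere slices to a regular 6-gon of circumradius 7.965 (√(r²−h²) with h=0.75 from center) (perimeter = 2·6·7.965·sin(180°/6) = 47.79 mm); the cube at (3, 16) is present — its section is the full 13×11 rectangle (perimeter 48.00 mm); Taking the first minus the rest: starting from the r=8 sphere, the 13×11 cube at (3, 16) misses the remaining region (no effect) — boundary = 47.79 mm. Overall, the cross-section is a single solid region. Total boundary length (outer) = 47.79 mm.

47.79 mm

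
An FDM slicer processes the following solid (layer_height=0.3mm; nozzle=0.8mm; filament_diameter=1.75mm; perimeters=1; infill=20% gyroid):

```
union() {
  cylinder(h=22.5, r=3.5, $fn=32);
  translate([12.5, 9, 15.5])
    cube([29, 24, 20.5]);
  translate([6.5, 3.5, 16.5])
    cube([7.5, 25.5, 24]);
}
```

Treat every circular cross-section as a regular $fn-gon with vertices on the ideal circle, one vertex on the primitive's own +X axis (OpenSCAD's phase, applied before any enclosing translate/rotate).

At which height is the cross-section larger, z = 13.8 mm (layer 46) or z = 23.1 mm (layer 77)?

layer 77 (z = 23.1 mm)

Layer 46 (z = 13.8): the r=3.5 cylinder gives a regular 32-gon of circumradius 3.5 (constant along its height) (area = (32/2)·3.500²·sin(360°/32) = 38.24 mm²); the cube at (12.5, 9) does not reach this height (z outside [15.5, 36]); the cube at (6.5, 3.5) is absent (z outside [16.5, 40.5]); Taking the union: only the r=3.5 cylinder is present, so the union is just that shape — area = 38.24 mm². So its area = 38.24 mm². Layer 77 (z = 23.1): the cylinder is absent (z outside [0, 22.5]); the cube at (12.5, 9) (footprint 29×24) is included at this height (area 696.00 mm²); the cube at (6.5, 3.5) is present — its section is the full 7.5×25.5 rectangle (area 191.25 mm²); Combining (union): the regions partially overlap — summed areas 887.25 mm² minus the doubly-counted overlap 30.00 mm² gives 857.25 mm² — area = 857.25 mm². So its area = 857.25 mm². Layer 77 is larger (857.25 vs 38.24 mm²).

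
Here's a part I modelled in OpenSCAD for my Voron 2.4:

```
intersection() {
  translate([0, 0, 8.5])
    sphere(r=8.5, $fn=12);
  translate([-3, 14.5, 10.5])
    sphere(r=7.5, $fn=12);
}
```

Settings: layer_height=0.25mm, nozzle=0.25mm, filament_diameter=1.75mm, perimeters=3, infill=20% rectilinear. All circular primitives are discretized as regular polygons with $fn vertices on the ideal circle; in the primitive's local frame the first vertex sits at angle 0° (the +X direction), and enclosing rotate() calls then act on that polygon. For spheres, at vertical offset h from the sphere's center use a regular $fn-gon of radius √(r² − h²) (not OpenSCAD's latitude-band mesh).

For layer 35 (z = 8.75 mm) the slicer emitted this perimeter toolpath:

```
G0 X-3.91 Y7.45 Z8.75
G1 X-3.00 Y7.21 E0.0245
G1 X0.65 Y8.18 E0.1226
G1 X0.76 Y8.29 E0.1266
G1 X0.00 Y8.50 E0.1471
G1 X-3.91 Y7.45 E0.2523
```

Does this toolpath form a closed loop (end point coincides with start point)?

yes

Start point (G0): (-3.91, 7.45). End point (last G1): the path returns to the start — closed.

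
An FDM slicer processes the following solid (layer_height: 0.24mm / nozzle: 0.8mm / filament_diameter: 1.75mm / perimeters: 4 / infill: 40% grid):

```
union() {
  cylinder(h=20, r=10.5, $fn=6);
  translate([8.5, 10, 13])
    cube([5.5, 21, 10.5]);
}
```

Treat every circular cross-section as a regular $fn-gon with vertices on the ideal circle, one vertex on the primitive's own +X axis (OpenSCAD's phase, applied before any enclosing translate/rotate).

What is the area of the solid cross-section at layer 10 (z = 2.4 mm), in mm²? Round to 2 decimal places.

286.44 mm²

At z = 2.4 mm: the cylinder: section is a regular 6-gon, circumradius r=10.5 (area = (6/2)·10.500²·sin(360°/6) = 286.44 mm²); the cube at (8.5, 10) does not reach this height (z outside [13, 23.5]); Combining (union): only the r=10.5 cylinder is present, so the union is just that shape — area = 286.44 mm². Overall, the cross-section is a single solid region. Net area = 286.44 mm².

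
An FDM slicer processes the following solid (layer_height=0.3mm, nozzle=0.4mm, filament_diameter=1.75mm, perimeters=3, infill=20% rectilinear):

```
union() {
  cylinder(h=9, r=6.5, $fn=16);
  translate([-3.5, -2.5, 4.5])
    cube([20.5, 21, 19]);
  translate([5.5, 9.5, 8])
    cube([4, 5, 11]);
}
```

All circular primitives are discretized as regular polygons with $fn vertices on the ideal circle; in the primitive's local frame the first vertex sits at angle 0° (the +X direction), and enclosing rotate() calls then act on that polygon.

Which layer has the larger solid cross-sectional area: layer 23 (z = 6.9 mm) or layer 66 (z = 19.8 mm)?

layer 23 (z = 6.9 mm)

Layer 23 (z = 6.9): the r=6.5 cylinder contributes a regular 16-gon of circumradius 6.5 (area = (16/2)·6.500²·sin(360°/16) = 129.35 mm²); the 20.5×21 cube at (-3.5, -2.5) contributes its full rectangle (area 430.50 mm²); the cube at (5.5, 9.5) does not reach this height (z outside [8, 19]); Merging all regions: the regions partially overlap — summed areas 559.85 mm² minus the doubly-counted overlap 78.01 mm² gives 481.84 mm² — area = 481.84 mm². So its area = 481.84 mm². Layer 66 (z = 19.8): the cylinder does not reach this height (z outside [0, 9]); the cube at (-3.5, -2.5) is present — its section is the full 20.5×21 rectangle (area 430.50 mm²); the cube at (5.5, 9.5) does not reach this height (z outside [8, 19]); Combining (union): only the 20.5×21 cube at (-3.5, -2.5) is present, so the union is just that shape — area = 430.50 mm². So its area = 430.50 mm². Layer 23 is larger (481.84 vs 430.50 mm²).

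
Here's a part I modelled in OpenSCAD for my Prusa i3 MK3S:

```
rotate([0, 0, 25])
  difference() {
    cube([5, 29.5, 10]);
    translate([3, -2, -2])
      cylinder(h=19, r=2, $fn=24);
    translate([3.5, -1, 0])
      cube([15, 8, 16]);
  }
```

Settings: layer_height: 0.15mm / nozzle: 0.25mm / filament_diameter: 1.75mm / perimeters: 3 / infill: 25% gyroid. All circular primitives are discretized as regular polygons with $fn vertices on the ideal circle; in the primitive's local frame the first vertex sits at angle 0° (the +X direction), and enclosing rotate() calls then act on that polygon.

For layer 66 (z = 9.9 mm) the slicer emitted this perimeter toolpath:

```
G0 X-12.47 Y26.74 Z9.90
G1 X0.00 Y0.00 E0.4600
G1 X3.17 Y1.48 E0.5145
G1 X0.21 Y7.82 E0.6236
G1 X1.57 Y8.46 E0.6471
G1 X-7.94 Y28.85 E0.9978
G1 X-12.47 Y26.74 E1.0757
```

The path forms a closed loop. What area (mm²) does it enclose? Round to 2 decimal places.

Apply the shoelace formula to the sequence of (X, Y) vertices; enclosed area = 136.94 mm².

136.94 mm²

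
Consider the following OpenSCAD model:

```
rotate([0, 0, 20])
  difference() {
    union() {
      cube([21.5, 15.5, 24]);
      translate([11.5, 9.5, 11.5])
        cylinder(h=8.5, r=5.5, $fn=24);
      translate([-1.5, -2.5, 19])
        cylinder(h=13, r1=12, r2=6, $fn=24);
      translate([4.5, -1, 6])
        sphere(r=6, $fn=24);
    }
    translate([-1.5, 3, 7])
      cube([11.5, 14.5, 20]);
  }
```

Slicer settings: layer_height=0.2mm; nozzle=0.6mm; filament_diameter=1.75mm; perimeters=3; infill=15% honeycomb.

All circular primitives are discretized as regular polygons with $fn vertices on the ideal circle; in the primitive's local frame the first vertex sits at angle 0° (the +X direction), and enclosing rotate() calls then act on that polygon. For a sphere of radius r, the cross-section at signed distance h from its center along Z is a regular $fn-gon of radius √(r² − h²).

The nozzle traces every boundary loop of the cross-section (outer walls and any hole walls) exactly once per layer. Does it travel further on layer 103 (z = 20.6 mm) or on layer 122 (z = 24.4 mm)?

layer 103 (z = 20.6 mm)

Layer 103 (z = 20.6): the cube (footprint 21.5×15.5) is included at this height (perimeter 74.00 mm); the cylinder at (11.5, 9.5) is absent (z outside [11.5, 20]); the cone at (-1.5, -2.5): at t=0.123 of its height the radius interpolates to r₁+(r₂−r₁)t = 11.262, giving a regular 24-gon of that circumradius (perimeter = 2·24·11.262·sin(180°/24) = 70.56 mm); the sphere at (4.5, -1) is not intersected at this z (|z−center|=14.600 > r=6); Merging all regions: the regions partially overlap (shared area 57.74 mm²), so the edge portions inside another operand are dropped and the merged outline is re-measured after clipping — boundary = 112.96 mm; the cube at (-1.5, 3) (footprint 11.5×14.5) is included at this height (perimeter 52.00 mm); Subtracting the remaining from the first: starting from the result so far, the 11.5×14.5 cube at (-1.5, 3) partially overlaps it — only the 133.49 mm² overlap (of its 166.75 mm²) is removed, clipping the outline — boundary = 124.27 mm; (whole slice rotated 20° about Z — lengths, areas and connectivity unchanged). So its perimeter = 124.27 mm. Layer 122 (z = 24.4): the cube is not intersected at this z (z outside [0, 24]); the cylinder at (11.5, 9.5) is absent (z outside [11.5, 20]); the cone at (-1.5, -2.5) (r1=12→r2=6) has section circumradius 9.508 here — a regular 24-gon (perimeter = 2·24·9.508·sin(180°/24) = 59.57 mm); the sphere at (4.5, -1) does not reach this height (|z−center|=18.400 > r=6); Merging all regions: only the cone at (-1.5, -2.5) is present, so the union is just that shape — boundary = 59.57 mm; the 11.5×14.5 cube at (-1.5, 3) contributes its full rectangle (perimeter 52.00 mm); Taking the first minus the rest: starting from that combined region, the 11.5×14.5 cube at (-1.5, 3) partially overlaps it — only the 21.29 mm² overlap (of its 166.75 mm²) is removed, clipping the outline — boundary = 62.25 mm; (rotated 20° about Z; rotation is an isometry so areas/perimeters/island counts are preserved). So its perimeter = 62.25 mm. Layer 103 is larger (124.27 vs 62.25 mm).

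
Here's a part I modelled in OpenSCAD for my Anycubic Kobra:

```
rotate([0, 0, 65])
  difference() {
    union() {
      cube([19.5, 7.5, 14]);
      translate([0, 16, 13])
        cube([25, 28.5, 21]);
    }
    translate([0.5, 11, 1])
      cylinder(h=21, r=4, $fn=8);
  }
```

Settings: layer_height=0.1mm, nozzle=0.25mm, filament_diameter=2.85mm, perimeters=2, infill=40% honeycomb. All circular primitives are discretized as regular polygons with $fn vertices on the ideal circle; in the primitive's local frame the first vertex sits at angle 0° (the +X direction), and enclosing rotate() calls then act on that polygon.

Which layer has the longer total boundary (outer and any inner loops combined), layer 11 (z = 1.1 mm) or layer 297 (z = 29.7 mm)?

Layer 11 (z = 1.1): the 19.5×7.5 cube contributes its full rectangle (perimeter 54.00 mm); the cube at (0, 16) is not intersected at this z (z outside [13, 34]); Taking the union: only the 19.5×7.5 cube is present, so the union is just that shape — boundary = 54.00 mm; the r=4 cylinder at (0.5, 11) contributes a regular 8-gon of circumradius 4 (perimeter = 2·8·4.000·sin(180°/8) = 24.49 mm); Taking the first minus the rest: starting from the result so far, the r=4 cylinder at (0.5, 11) partially overlaps it — only the 0.50 mm² overlap (of its 45.25 mm²) is removed, clipping the outline — boundary = 53.85 mm; (whole slice rotated 65° about Z — lengths, areas and connectivity unchanged). So its perimeter = 53.85 mm. Layer 297 (z = 29.7): the cube is absent (z outside [0, 14]); the cube at (0, 16) is present — its section is the full 25×28.5 rectangle (perimeter 107.00 mm); Merging all regions: only the 25×28.5 cube at (0, 16) is present, so the union is just that shape — boundary = 107.00 mm; the cylinder at (0.5, 11) is absent (z outside [1, 22]); Subtracting the remaining from the first: none of the subtracted shapes is present at this height, so the result so far is unchanged — boundary = 107.00 mm; (rotated 65° about Z; rotation is an isometry so areas/perimeters/island counts are preserved). So its perimeter = 107.00 mm. Layer 297 is larger (107.00 vs 53.85 mm).

layer 297 (z = 29.7 mm)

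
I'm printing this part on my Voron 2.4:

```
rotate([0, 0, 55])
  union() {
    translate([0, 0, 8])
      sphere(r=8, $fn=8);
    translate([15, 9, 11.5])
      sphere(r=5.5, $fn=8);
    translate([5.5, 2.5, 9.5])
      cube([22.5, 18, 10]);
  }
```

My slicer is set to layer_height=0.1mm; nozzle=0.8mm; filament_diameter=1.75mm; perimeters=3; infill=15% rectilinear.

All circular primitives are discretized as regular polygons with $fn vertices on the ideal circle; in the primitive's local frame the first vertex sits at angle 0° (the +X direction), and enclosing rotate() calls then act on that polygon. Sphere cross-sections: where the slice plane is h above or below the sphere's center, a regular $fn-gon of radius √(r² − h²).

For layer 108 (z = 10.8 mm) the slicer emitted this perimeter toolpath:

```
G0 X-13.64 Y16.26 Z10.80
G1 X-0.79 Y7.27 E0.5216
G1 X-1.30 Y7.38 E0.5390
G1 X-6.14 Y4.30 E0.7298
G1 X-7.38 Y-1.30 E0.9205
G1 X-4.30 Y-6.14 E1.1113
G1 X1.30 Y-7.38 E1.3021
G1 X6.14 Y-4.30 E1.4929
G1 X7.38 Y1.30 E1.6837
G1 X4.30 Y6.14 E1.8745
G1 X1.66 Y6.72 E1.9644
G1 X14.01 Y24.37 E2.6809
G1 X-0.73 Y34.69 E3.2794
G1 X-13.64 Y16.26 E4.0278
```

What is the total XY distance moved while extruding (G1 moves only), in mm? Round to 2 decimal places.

Sum the Euclidean lengths of each G1 segment: total = 121.10 mm.

121.10 mm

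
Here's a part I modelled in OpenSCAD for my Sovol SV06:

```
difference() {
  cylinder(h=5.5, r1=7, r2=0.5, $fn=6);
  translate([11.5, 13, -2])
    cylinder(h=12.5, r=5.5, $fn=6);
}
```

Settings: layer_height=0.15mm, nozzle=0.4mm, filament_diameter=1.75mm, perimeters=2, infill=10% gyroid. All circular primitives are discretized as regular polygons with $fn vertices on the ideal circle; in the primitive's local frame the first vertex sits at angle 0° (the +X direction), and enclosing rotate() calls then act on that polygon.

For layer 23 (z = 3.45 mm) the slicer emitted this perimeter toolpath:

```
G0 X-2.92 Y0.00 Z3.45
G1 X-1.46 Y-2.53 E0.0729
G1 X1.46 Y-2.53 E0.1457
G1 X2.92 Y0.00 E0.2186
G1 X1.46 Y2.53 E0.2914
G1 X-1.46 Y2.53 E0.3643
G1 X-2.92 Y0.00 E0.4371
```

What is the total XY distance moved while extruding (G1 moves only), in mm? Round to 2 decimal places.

17.52 mm

Sum the Euclidean lengths of each G1 segment: total = 17.52 mm.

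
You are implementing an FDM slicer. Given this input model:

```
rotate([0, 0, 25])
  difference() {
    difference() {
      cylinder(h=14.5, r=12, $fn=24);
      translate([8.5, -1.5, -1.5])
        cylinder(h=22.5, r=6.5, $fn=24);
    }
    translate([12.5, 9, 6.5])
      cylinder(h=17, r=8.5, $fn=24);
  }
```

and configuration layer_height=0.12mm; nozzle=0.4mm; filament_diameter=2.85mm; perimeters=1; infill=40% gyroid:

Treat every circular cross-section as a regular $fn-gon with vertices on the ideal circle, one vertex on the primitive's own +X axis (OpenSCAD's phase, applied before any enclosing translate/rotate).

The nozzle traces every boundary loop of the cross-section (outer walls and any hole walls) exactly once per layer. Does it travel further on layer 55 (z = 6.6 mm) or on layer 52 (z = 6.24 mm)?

layer 52 (z = 6.24 mm)

Layer 55 (z = 6.6): the cylinder: section is a regular 24-gon, circumradius r=12 (perimeter = 2·24·12.000·sin(180°/24) = 75.18 mm); the r=6.5 cylinder at (8.5, -1.5) gives a regular 24-gon of circumradius 6.5 (constant along its height) (perimeter = 2·24·6.500·sin(180°/24) = 40.72 mm); Subtracting the remaining from the first: starting from the r=12 cylinder, the r=6.5 cylinder at (8.5, -1.5) partially overlaps it — only the 100.18 mm² overlap (of its 131.22 mm²) is removed, clipping the outline — boundary = 85.30 mm; the r=8.5 cylinder at (12.5, 9) gives a regular 24-gon of circumradius 8.5 (constant along its height) (perimeter = 2·24·8.500·sin(180°/24) = 53.25 mm); After the difference (first − rest): starting from that combined region, the r=8.5 cylinder at (12.5, 9) partially overlaps it — only the 26.80 mm² overlap (of its 224.40 mm²) is removed, clipping the outline — boundary = 76.94 mm; (whole slice rotated 25° about Z — lengths, areas and connectivity unchanged). So its perimeter = 76.94 mm. Layer 52 (z = 6.24): the r=12 cylinder contributes a regular 24-gon of circumradius 12 (perimeter = 2·24·12.000·sin(180°/24) = 75.18 mm); the cylinder at (8.5, -1.5): section is a regular 24-gon, circumradius r=6.5 (perimeter = 2·24·6.500·sin(180°/24) = 40.72 mm); After the difference (first − rest): starting from the r=12 cylinder, the r=6.5 cylinder at (8.5, -1.5) partially overlaps it — only the 100.18 mm² overlap (of its 131.22 mm²) is removed, clipping the outline — boundary = 85.30 mm; the cylinder at (12.5, 9) is not intersected at this z (z outside [6.5, 23.5]); After the difference (first − rest): none of the subtracted shapes is present at this height, so the result so far is unchanged — boundary = 85.30 mm; (whole slice rotated 25° about Z — lengths, areas and connectivity unchanged). So its perimeter = 85.30 mm. Layer 52 is larger (85.30 vs 76.94 mm).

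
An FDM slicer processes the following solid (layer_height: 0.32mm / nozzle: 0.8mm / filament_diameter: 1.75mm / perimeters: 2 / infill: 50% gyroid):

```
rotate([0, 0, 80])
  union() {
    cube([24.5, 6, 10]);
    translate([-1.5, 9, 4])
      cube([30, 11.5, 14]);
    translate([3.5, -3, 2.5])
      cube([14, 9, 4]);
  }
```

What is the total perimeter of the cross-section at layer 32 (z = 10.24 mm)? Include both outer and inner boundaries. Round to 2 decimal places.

At z = 10.24 mm: the cube does not reach this height (z outside [0, 10]); the cube at (-1.5, 9) is present — its section is the full 30×11.5 rectangle (perimeter 83.00 mm); the cube at (3.5, -3) does not reach this height (z outside [2.5, 6.5]); Merging all regions: only the 30×11.5 cube at (-1.5, 9) is present, so the union is just that shape — boundary = 83.00 mm; (whole slice rotated 80° about Z — lengths, areas and connectivity unchanged). Overall, the cross-section is a single solid region. Total boundary length (outer) = 83.00 mm.

83.00 mm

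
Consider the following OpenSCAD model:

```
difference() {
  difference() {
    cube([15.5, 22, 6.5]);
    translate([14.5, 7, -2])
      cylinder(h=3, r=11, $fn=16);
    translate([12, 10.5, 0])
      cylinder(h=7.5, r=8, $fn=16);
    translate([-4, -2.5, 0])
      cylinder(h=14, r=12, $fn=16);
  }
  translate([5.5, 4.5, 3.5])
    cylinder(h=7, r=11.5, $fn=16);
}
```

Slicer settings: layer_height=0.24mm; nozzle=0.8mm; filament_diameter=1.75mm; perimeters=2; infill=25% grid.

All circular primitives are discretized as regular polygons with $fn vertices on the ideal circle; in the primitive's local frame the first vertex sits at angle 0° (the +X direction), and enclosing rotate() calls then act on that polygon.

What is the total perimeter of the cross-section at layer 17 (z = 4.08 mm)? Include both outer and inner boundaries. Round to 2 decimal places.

44.22 mm

At z = 4.08 mm: the cube (footprint 15.5×22) is included at this height (perimeter 75.00 mm); the cylinder at (14.5, 7) is not intersected at this z (z outside [-2, 1]); the cylinder at (12, 10.5): section is a regular 16-gon, circumradius r=8 (perimeter = 2·16·8.000·sin(180°/16) = 49.94 mm); the r=12 cylinder at (-4, -2.5) gives a regular 16-gon of circumradius 12 (constant along its height) (perimeter = 2·16·12.000·sin(180°/16) = 74.91 mm); Taking the first minus the rest: starting from the 15.5×22 cube, the r=8 cylinder at (12, 10.5) partially overlaps it — only the 151.44 mm² overlap (of its 195.93 mm²) is removed, clipping the outline; the r=12 cylinder at (-4, -2.5) partially overlaps it — only the 44.43 mm² overlap (of its 440.85 mm²) is removed, clipping the outline — boundary = 88.97 mm; the cylinder at (5.5, 4.5): section is a regular 16-gon, circumradius r=11.5 (perimeter = 2·16·11.500·sin(180°/16) = 71.79 mm); Subtracting the remaining from the first: starting from that combined region, the r=11.5 cylinder at (5.5, 4.5) partially overlaps it — only the 65.67 mm² overlap (of its 404.88 mm²) is removed, clipping the outline — boundary = 44.22 mm. Overall, the cross-section is a single solid region. Total boundary length (outer) = 44.22 mm.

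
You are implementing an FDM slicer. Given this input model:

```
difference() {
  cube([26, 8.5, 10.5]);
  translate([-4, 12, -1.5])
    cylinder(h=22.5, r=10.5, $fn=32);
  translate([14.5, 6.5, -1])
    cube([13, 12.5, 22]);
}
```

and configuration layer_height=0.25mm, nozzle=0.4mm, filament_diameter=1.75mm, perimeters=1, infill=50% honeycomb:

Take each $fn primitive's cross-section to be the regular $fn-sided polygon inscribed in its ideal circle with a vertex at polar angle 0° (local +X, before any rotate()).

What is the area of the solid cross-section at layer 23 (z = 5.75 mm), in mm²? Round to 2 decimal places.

At z = 5.75 mm: the cube (footprint 26×8.5) is included at this height (area 221.00 mm²); the r=10.5 cylinder at (-4, 12) gives a regular 32-gon of circumradius 10.5 (constant along its height) (area = (32/2)·10.500²·sin(360°/32) = 344.14 mm²); the cube at (14.5, 6.5) (footprint 13×12.5) is included at this height (area 162.50 mm²); After the difference (first − rest): starting from the 26×8.5 cube (221.00 mm²), the r=10.5 cylinder at (-4, 12) partially overlaps it — only the 23.28 mm² overlap (of its 344.14 mm²) is removed, clipping the outline; the 13×12.5 cube at (14.5, 6.5) partially overlaps it — only the 23.00 mm² overlap (of its 162.50 mm²) is removed, clipping the outline — area = 174.72 mm². Overall, the cross-section is a single solid region. Net area = 174.72 mm².

174.72 mm²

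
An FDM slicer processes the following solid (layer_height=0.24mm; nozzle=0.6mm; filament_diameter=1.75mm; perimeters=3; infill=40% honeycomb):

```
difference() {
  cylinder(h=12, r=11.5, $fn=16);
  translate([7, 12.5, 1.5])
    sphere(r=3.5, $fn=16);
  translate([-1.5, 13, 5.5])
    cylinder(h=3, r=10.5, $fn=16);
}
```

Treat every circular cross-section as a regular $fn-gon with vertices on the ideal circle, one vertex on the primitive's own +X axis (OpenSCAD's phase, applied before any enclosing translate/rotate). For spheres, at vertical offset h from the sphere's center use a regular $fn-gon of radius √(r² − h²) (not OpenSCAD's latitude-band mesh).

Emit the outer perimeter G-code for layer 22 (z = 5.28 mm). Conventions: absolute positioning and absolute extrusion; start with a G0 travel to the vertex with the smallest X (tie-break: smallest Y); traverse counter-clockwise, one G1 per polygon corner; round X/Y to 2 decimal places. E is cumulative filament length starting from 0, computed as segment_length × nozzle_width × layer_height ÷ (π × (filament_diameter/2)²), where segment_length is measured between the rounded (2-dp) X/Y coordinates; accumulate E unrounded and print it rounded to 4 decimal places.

At z = 5.28 mm: the cylinder: section is a regular 16-gon, circumradius r=11.5; the sphere at (7, 12.5) is absent (|z−center|=3.780 > r=3.5); the cylinder at (-1.5, 13) does not reach this height (z outside [5.5, 8.5]); Subtracting the remaining from the first: none of the subtracted shapes is present at this height, so the r=11.5 cylinder is unchanged — 1 connected region. The outline is a single polygon with 16 vertices. Extrusion per mm of travel: 0.6 × 0.24 / (π × 0.875²) = 0.059868. Accumulating E over each segment gives final E = 4.2970.

G0 X-11.50 Y0.00 Z5.28
G1 X-10.62 Y-4.40 E0.2686
G1 X-8.13 Y-8.13 E0.5371
G1 X-4.40 Y-10.62 E0.8056
G1 X0.00 Y-11.50 E1.0743
G1 X4.40 Y-10.62 E1.3429
G1 X8.13 Y-8.13 E1.6114
G1 X10.62 Y-4.40 E1.8799
G1 X11.50 Y0.00 E2.1485
G1 X10.62 Y4.40 E2.4172
G1 X8.13 Y8.13 E2.6857
G1 X4.40 Y10.62 E2.9542
G1 X0.00 Y11.50 E3.2228
G1 X-4.40 Y10.62 E3.4914
G1 X-8.13 Y8.13 E3.7599
G1 X-10.62 Y4.40 E4.0284
G1 X-11.50 Y0.00 E4.2970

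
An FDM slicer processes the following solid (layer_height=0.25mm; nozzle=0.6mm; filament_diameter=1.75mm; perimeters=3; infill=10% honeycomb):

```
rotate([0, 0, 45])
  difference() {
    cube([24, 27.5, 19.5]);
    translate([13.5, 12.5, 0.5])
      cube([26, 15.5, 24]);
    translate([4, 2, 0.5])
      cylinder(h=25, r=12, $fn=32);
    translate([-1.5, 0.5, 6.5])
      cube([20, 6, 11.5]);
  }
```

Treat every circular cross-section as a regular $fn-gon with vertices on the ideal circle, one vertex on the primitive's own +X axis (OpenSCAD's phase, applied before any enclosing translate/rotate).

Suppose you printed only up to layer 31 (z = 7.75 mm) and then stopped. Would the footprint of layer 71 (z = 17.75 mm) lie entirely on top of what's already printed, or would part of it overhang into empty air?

entirely on top

Compare the two slices. At z = 7.75: the cube is present — its section is the full 24×27.5 rectangle (area 660.00 mm²); the 26×15.5 cube at (13.5, 12.5) contributes its full rectangle (area 403.00 mm²); the r=12 cylinder at (4, 2) gives a regular 32-gon of circumradius 12 (constant along its height) (area = (32/2)·12.000²·sin(360°/32) = 449.49 mm²); the cube at (-1.5, 0.5) (footprint 20×6) is included at this height (area 120.00 mm²); Taking the first minus the rest: starting from the 24×27.5 cube (660.00 mm²), the 26×15.5 cube at (13.5, 12.5) partially overlaps it — only the 157.50 mm² overlap (of its 403.00 mm²) is removed, clipping the outline; the r=12 cylinder at (4, 2) partially overlaps it — only the 191.11 mm² overlap (of its 449.49 mm²) is removed, clipping the outline; the 20×6 cube at (-1.5, 0.5) partially overlaps it — only the 16.59 mm² overlap (of its 120.00 mm²) is removed, clipping the outline — area = 294.81 mm²; (rotated 45° about Z; rotation is an isometry so areas/perimeters/island counts are preserved). At z = 17.75: the cube (footprint 24×27.5) is included at this height (area 660.00 mm²); the cube at (13.5, 12.5) (footprint 26×15.5) is included at this height (area 403.00 mm²); the cylinder at (4, 2): section is a regular 32-gon, circumradius r=12 (area = (32/2)·12.000²·sin(360°/32) = 449.49 mm²); the cube at (-1.5, 0.5) (footprint 20×6) is included at this height (area 120.00 mm²); After the difference (first − rest): starting from the 24×27.5 cube (660.00 mm²), the 26×15.5 cube at (13.5, 12.5) partially overlaps it — only the 157.50 mm² overlap (of its 403.00 mm²) is removed, clipping the outline; the r=12 cylinder at (4, 2) partially overlaps it — only the 191.11 mm² overlap (of its 449.49 mm²) is removed, clipping the outline; the 20×6 cube at (-1.5, 0.5) partially overlaps it — only the 16.59 mm² overlap (of its 120.00 mm²) is removed, clipping the outline — area = 294.81 mm²; (whole slice rotated 45° about Z — lengths, areas and connectivity unchanged). Checking containment: the cross-section at z = 17.75 is a subset of the cross-section at z = 7.75.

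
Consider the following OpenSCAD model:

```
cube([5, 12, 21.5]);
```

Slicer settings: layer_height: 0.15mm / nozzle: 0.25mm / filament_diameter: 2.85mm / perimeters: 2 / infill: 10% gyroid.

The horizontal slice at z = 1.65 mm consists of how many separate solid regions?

At z = 1.65 mm: the cube is present — its section is the full 5×12 rectangle. The result has 1 disconnected region.

1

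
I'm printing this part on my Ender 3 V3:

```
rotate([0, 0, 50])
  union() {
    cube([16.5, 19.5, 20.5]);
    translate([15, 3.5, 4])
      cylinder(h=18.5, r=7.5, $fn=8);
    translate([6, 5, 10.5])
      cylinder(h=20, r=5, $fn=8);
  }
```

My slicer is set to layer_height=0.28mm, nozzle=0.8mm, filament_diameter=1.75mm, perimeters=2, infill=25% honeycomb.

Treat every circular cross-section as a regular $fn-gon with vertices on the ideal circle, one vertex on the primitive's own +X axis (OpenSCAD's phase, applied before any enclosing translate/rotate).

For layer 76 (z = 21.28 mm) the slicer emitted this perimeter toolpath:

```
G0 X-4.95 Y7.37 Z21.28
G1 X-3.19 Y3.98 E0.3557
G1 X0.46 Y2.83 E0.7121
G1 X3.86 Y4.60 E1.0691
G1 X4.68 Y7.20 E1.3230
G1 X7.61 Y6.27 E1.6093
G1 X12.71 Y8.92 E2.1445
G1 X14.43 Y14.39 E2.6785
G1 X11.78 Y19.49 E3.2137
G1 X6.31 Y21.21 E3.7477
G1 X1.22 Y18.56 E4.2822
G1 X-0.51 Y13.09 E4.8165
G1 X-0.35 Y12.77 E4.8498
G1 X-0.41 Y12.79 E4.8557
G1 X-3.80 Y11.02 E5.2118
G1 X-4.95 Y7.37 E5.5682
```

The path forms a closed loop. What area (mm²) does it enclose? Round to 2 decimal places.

216.03 mm²

Apply the shoelace formula to the sequence of (X, Y) vertices; enclosed area = 216.03 mm².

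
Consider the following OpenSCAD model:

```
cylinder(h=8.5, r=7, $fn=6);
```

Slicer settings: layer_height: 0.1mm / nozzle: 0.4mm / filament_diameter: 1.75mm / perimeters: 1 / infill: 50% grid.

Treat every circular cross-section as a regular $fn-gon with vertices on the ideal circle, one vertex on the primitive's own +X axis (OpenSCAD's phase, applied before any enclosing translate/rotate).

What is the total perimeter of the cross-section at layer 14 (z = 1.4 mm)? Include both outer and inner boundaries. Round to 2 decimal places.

42.00 mm

At z = 1.4 mm: the r=7 cylinder gives a regular 6-gon of circumradius 7 (constant along its height) (perimeter = 2·6·7.000·sin(180°/6) = 42.00 mm). Overall, the cross-section is a single solid region. Total boundary length (outer) = 42.00 mm.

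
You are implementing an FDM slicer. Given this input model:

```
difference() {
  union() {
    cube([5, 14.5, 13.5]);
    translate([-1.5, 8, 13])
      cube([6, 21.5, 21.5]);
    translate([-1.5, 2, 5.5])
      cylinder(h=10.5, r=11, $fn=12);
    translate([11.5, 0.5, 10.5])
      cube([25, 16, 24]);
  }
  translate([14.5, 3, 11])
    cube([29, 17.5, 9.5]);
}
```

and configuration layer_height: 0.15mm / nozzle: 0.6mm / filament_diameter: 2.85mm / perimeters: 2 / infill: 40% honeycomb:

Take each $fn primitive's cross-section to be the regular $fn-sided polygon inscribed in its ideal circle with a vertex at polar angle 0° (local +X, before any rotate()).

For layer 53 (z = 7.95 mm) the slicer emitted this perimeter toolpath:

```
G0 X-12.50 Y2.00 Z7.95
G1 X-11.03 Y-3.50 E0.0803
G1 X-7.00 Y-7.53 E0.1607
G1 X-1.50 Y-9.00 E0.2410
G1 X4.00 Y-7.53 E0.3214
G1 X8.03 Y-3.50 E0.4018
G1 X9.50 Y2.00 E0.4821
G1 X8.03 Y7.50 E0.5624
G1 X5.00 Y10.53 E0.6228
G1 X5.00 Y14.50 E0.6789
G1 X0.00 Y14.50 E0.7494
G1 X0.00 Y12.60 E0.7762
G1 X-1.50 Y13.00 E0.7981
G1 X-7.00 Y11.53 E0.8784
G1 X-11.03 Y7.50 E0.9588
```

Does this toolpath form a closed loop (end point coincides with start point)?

no

Start point (G0): (-12.50, 2.00). End point (last G1): the path does not return to the start — open.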